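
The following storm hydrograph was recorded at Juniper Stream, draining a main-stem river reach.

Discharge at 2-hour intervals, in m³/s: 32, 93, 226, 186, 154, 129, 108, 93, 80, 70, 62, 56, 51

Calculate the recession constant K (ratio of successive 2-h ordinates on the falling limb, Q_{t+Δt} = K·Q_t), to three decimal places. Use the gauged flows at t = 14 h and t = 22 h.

K ≈ 0.881

Using the recession-limb readings at t = 14 h and t = 22 h: Q falls from 93 to 56 m³/s over 4 intervals.
K = (Q₂/Q₁)^(1/4) = (56/93)^(1/4) = 0.881.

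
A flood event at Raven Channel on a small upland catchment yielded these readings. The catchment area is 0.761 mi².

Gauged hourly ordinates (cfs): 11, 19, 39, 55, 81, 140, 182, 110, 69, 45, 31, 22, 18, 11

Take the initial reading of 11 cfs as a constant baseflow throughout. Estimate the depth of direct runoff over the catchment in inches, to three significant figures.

Direct runoff: 0.0, 8.0, 28.0, 44.0, 70.0, 129.0, 171.0, 99.0, 58.0, 34.0, 20.0, 11.0, 7.0, 0.0 cfs; ΣQ_DR = 679.0 cfs.
V = ΣQ_DR · Δt = 679.0 × 3600 s = 2.444 × 10^6 ft³.
Over A = 0.761 mi², depth = V / A = 1.38 in.

d ≈ 1.38 in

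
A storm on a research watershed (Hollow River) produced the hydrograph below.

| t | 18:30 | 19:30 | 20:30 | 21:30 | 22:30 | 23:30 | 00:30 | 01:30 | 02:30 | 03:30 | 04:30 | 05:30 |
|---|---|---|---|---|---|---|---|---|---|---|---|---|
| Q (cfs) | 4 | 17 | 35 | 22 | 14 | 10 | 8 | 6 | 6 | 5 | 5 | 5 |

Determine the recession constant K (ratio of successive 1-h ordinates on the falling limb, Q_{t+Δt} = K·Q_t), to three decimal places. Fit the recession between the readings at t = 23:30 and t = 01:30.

Using the recession-limb readings at t = 23:30 and t = 01:30: Q falls from 10 to 6 cfs over 2 intervals.
K = (Q₂/Q₁)^(1/2) = (6/10)^(1/2) = 0.775.

K ≈ 0.775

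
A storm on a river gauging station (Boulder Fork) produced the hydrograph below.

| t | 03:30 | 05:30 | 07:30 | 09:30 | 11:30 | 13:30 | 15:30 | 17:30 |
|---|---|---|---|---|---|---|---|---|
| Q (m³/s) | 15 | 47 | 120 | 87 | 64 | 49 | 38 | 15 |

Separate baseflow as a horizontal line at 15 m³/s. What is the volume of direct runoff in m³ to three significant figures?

V ≈ 2.27 × 10^6 m³

Direct-runoff ordinates (Q − Q_b): 0.0, 32.0, 105.0, 72.0, 49.0, 34.0, 23.0, 0.0 m³/s.
ΣQ_DR = 315.0 m³/s.
With Δt = 2 h = 7200 s, V = ΣQ_DR · Δt = 315.0 × 7200 = 2.27 × 10^6 m³.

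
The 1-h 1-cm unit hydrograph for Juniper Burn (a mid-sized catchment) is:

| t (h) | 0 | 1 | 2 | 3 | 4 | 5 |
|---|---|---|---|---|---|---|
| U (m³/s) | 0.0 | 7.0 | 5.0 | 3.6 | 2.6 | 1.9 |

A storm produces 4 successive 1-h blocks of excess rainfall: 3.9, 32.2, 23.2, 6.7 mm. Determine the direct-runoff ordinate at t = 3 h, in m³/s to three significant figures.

By discrete convolution, Q_j = Σ (P_i / 10 mm) · U_{j−i}.
At t = 3 h (j=3): Q = (3.9/10)·3.6 + (32.2/10)·5.0 + (23.2/10)·7.0 + (6.7/10)·0.0 = 33.7 m³/s.

Q ≈ 33.7 m³/s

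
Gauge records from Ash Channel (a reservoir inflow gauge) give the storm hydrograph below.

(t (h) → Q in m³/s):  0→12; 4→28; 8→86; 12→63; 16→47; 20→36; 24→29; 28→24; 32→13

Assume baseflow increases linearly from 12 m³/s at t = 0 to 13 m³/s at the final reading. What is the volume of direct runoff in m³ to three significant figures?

V ≈ 3.25 × 10^6 m³

Direct-runoff ordinates (Q − Q_b): 0.00, 15.88, 73.75, 50.62, 34.50, 23.38, 16.25, 11.12, 0.00 m³/s.
ΣQ_DR = 225.5 m³/s.
With Δt = 4 h = 14400 s, V = ΣQ_DR · Δt = 225.5 × 14400 = 3.25 × 10^6 m³.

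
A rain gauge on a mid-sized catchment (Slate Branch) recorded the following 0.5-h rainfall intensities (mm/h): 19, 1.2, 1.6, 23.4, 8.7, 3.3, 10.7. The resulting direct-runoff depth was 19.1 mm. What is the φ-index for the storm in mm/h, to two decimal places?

φ ≈ 5.90 mm/h

Only the 4 blocks with intensity above φ contribute runoff: 19, 23.4, 8.7, 10.7 mm/h.
Σ(I−φ)·Δt = d  ⇒  (19+23.4+8.7+10.7 − 4φ)·0.5 = 19.1
φ = (61.80 − 19.1/0.5) / 4 = 5.90 mm/h.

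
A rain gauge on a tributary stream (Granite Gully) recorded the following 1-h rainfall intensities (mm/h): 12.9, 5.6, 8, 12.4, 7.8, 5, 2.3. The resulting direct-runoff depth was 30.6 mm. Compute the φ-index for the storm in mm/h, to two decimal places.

φ ≈ 3.52 mm/h

Only the 6 blocks with intensity above φ contribute runoff: 12.9, 5.6, 8, 12.4, 7.8, 5 mm/h.
Σ(I−φ)·Δt = d  ⇒  (12.9+5.6+8+12.4+7.8+5 − 6φ)·1 = 30.6
φ = (51.70 − 30.6/1) / 6 = 3.52 mm/h.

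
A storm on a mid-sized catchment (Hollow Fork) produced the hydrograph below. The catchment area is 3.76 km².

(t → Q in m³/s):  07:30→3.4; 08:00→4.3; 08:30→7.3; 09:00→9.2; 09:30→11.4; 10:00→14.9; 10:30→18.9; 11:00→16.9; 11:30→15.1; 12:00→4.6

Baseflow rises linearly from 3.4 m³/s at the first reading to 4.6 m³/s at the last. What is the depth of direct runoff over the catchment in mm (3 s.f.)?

d ≈ 31.6 mm

Direct runoff: 0.00, 0.77, 3.63, 5.40, 7.47, 10.83, 14.70, 12.57, 10.63, 0.00 m³/s; ΣQ_DR = 66.00 m³/s.
V = ΣQ_DR · Δt = 66.00 × 1800 s = 1.188 × 10^5 m³.
Over A = 3.76 km², depth = V / A = 31.6 mm.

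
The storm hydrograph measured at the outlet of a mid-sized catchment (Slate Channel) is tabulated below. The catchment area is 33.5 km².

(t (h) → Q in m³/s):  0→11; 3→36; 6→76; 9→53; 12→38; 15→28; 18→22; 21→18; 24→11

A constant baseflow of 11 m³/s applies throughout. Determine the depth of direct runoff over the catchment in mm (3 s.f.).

d ≈ 62.5 mm

Direct runoff: 0.0, 25.0, 65.0, 42.0, 27.0, 17.0, 11.0, 7.0, 0.0 m³/s; ΣQ_DR = 194.0 m³/s.
V = ΣQ_DR · Δt = 194.0 × 10800 s = 2.095 × 10^6 m³.
Over A = 33.5 km², depth = V / A = 62.5 mm.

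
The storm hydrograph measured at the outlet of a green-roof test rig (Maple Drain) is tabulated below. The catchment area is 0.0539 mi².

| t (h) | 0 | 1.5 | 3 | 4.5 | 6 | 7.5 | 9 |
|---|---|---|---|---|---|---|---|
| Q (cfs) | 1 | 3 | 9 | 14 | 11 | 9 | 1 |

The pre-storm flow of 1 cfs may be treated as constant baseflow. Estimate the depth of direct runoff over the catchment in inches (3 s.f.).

d ≈ 1.77 in

Direct runoff: 0.0, 2.0, 8.0, 13.0, 10.0, 8.0, 0.0 cfs; ΣQ_DR = 41.00 cfs.
V = ΣQ_DR · Δt = 41.00 × 5400 s = 2.214 × 10^5 ft³.
Over A = 0.0539 mi², depth = V / A = 1.77 in.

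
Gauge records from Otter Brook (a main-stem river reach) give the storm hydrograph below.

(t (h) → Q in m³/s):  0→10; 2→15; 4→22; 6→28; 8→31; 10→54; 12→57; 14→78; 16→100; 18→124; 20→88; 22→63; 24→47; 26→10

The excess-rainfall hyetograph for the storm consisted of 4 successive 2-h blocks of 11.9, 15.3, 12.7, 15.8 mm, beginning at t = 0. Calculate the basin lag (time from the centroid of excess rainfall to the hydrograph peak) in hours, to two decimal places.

Centroid of excess rainfall: t_c = Σ P_i·t̄_i / ΣP_i = 4.1634 h (block centres at 1, 3, 5, 7 h).
Hydrograph peak occurs at t = 18 h, so basin lag t_L = 18 − 4.1634 = 13.84 h.

t_L ≈ 13.84 h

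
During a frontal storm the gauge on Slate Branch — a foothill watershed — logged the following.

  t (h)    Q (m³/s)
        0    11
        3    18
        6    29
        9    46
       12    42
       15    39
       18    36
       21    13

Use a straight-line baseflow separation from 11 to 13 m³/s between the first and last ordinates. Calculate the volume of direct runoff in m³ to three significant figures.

V ≈ 1.49 × 10^6 m³

Direct-runoff ordinates (Q − Q_b): 0.00, 6.71, 17.43, 34.14, 29.86, 26.57, 23.29, 0.00 m³/s.
ΣQ_DR = 138.0 m³/s.
With Δt = 3 h = 10800 s, V = ΣQ_DR · Δt = 138.0 × 10800 = 1.49 × 10^6 m³.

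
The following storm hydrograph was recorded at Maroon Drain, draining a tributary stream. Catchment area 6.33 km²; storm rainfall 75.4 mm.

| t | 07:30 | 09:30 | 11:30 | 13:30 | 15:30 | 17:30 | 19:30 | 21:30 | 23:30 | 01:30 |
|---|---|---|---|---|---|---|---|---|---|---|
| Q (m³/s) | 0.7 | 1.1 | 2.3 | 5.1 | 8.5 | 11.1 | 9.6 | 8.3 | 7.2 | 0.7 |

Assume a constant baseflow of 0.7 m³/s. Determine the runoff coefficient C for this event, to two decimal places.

ΣQ_DR = 47.60 m³/s; V = ΣQ_DR·Δt = 3.427 × 10^5 m³.
Runoff depth d = V / A = 54.14 mm.
C = d / P = 54.14 / 75.4 = 0.72.

C ≈ 0.72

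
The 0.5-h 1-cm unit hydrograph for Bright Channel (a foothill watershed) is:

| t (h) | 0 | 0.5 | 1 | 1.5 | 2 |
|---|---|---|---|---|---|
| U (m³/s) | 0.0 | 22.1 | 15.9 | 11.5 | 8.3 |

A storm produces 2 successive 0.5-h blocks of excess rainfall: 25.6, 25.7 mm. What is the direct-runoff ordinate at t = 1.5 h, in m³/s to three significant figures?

By discrete convolution, Q_j = Σ (P_i / 10 mm) · U_{j−i}.
At t = 1.5 h (j=3): Q = (25.6/10)·11.5 + (25.7/10)·15.9 = 70.3 m³/s.

Q ≈ 70.3 m³/s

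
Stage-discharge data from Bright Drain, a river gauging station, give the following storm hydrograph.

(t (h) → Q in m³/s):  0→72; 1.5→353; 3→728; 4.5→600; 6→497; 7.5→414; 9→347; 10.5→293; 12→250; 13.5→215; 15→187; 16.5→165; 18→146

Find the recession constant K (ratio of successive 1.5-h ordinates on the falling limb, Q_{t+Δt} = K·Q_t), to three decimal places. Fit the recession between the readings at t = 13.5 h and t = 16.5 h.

K ≈ 0.876

Using the recession-limb readings at t = 13.5 h and t = 16.5 h: Q falls from 215 to 165 m³/s over 2 intervals.
K = (Q₂/Q₁)^(1/2) = (165/215)^(1/2) = 0.876.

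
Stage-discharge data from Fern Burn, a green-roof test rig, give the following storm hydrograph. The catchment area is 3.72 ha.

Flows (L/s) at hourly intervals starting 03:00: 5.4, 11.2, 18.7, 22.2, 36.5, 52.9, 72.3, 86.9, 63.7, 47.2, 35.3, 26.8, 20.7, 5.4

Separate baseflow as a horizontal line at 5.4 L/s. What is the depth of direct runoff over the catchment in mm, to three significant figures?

d ≈ 41.6 mm

Direct runoff: 0.0, 5.8, 13.3, 16.8, 31.1, 47.5, 66.9, 81.5, 58.3, 41.8, 29.9, 21.4, 15.3, 0.0 L/s; ΣQ_DR = 429.6 L/s.
V = ΣQ_DR · Δt = 429.6 × 3600 s = 1.547 × 10^6 L.
Over A = 3.72 ha, depth = V / A = 41.6 mm.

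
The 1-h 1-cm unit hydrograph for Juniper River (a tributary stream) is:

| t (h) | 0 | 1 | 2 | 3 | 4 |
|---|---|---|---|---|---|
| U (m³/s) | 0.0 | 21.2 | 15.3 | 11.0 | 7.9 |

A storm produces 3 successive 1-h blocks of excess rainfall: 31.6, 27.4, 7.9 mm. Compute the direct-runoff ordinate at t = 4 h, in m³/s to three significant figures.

By discrete convolution, Q_j = Σ (P_i / 10 mm) · U_{j−i}.
At t = 4 h (j=4): Q = (31.6/10)·7.9 + (27.4/10)·11.0 + (7.9/10)·15.3 = 67.2 m³/s.

Q ≈ 67.2 m³/s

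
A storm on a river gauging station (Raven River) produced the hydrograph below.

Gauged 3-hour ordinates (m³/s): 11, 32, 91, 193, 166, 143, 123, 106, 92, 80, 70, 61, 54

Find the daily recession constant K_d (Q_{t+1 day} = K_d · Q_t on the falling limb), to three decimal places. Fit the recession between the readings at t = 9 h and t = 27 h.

K_d ≈ 0.309

Between t = 9 h and t = 27 h the flow falls from 193 to 80 m³/s over 6×3 h = 18 h.
Per-interval ratio K = (80/193)^(1/6) = 0.8635; K_d = K^(24/3) = 0.309.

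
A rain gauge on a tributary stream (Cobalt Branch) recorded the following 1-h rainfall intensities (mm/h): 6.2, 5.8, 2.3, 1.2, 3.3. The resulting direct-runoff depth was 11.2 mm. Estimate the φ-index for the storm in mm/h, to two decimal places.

Only the 4 blocks with intensity above φ contribute runoff: 6.2, 5.8, 2.3, 3.3 mm/h.
Σ(I−φ)·Δt = d  ⇒  (6.2+5.8+2.3+3.3 − 4φ)·1 = 11.2
φ = (17.60 − 11.2/1) / 4 = 1.60 mm/h.

φ ≈ 1.60 mm/h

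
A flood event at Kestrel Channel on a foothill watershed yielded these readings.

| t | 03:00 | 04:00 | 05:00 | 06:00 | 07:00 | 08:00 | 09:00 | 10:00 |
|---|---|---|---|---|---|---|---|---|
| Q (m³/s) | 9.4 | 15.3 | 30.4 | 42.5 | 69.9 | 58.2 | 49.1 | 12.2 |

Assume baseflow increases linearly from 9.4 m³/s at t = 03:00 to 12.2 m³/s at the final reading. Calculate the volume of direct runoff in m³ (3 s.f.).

Direct-runoff ordinates (Q − Q_b): 0.00, 5.50, 20.20, 31.90, 58.90, 46.80, 37.30, 0.00 m³/s.
ΣQ_DR = 200.6 m³/s.
With Δt = 1 h = 3600 s, V = ΣQ_DR · Δt = 200.6 × 3600 = 7.22 × 10^5 m³.

V ≈ 7.22 × 10^5 m³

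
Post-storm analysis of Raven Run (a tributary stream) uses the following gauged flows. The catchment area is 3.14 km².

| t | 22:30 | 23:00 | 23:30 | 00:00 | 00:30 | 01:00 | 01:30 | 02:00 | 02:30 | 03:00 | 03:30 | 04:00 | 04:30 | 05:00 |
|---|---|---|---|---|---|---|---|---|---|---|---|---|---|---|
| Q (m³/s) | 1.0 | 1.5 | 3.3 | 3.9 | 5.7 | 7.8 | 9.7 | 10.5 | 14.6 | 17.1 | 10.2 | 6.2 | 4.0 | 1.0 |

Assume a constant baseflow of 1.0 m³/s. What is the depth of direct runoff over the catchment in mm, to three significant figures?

Direct runoff: 0.0, 0.5, 2.3, 2.9, 4.7, 6.8, 8.7, 9.5, 13.6, 16.1, 9.2, 5.2, 3.0, 0.0 m³/s; ΣQ_DR = 82.50 m³/s.
V = ΣQ_DR · Δt = 82.50 × 1800 s = 1.485 × 10^5 m³.
Over A = 3.14 km², depth = V / A = 47.3 mm.

d ≈ 47.3 mm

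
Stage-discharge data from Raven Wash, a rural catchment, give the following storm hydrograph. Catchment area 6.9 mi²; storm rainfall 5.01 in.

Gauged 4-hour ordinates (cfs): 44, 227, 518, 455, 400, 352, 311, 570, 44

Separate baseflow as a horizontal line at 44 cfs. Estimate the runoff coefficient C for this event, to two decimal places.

C ≈ 0.45

ΣQ_DR = 2525 cfs; V = ΣQ_DR·Δt = 3.636 × 10^7 ft³.
Runoff depth d = V / A = 2.268 in.
C = d / P = 2.268 / 5.01 = 0.45.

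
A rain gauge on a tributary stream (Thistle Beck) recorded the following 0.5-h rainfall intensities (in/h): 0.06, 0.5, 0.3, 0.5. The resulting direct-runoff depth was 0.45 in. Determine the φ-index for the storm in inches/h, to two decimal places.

Only the 3 blocks with intensity above φ contribute runoff: 0.5, 0.3, 0.5 in/h.
Σ(I−φ)·Δt = d  ⇒  (0.5+0.3+0.5 − 3φ)·0.5 = 0.45
φ = (1.300 − 0.45/0.5) / 3 = 0.13 in/h.

φ ≈ 0.13 in/h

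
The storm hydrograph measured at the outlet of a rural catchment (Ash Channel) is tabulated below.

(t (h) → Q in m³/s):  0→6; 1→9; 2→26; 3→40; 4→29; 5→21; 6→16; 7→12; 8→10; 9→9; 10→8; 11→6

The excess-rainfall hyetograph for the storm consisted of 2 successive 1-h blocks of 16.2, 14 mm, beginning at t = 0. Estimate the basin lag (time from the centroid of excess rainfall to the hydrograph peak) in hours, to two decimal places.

Centroid of excess rainfall: t_c = Σ P_i·t̄_i / ΣP_i = 0.9636 h (block centres at 0.5, 1.5 h).
Hydrograph peak occurs at t = 3 h, so basin lag t_L = 3 − 0.9636 = 2.04 h.

t_L ≈ 2.04 h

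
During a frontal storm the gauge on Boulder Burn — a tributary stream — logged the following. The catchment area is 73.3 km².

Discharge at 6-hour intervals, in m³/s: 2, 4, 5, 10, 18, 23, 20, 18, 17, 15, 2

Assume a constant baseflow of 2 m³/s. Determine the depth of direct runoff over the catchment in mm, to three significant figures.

Direct runoff: 0.0, 2.0, 3.0, 8.0, 16.0, 21.0, 18.0, 16.0, 15.0, 13.0, 0.0 m³/s; ΣQ_DR = 112.0 m³/s.
V = ΣQ_DR · Δt = 112.0 × 21600 s = 2.419 × 10^6 m³.
Over A = 73.3 km², depth = V / A = 33.0 mm.

d ≈ 33.0 mm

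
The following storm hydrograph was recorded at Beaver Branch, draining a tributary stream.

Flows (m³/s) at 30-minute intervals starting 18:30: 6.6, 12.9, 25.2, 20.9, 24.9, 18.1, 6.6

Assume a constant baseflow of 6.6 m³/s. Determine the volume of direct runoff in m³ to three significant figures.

Direct-runoff ordinates (Q − Q_b): 0.0, 6.3, 18.6, 14.3, 18.3, 11.5, 0.0 m³/s.
ΣQ_DR = 69.00 m³/s.
With Δt = 0.5 h = 1800 s, V = ΣQ_DR · Δt = 69.00 × 1800 = 1.24 × 10^5 m³.

V ≈ 1.24 × 10^5 m³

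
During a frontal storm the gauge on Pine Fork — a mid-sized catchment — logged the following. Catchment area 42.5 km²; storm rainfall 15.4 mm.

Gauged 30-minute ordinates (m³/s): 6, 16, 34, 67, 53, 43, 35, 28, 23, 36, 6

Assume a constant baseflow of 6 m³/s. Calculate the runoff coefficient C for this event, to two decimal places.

ΣQ_DR = 281.0 m³/s; V = ΣQ_DR·Δt = 5.058 × 10^5 m³.
Runoff depth d = V / A = 11.90 mm.
C = d / P = 11.90 / 15.4 = 0.77.

C ≈ 0.77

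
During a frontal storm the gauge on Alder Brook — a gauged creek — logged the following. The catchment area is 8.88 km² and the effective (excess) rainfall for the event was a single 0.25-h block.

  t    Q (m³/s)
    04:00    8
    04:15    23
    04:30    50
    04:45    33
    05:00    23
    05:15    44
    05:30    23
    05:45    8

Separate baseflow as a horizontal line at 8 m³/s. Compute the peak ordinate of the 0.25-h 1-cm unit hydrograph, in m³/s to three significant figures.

U_p ≈ 28.0 m³/s

Direct runoff: 0.0, 15.0, 42.0, 25.0, 15.0, 36.0, 15.0, 0.0 m³/s; ΣQ_DR = 148.0 m³/s, peak = 42.0 m³/s.
Runoff depth d = ΣQ_DR·Δt / A = 148.0 × 900 / (8.88 km²) = 15.00 mm.
The 1-cm UH is the DRH scaled by (10 mm)/d, so U_p = 42.0 × 10/15.00 = 28.0 m³/s.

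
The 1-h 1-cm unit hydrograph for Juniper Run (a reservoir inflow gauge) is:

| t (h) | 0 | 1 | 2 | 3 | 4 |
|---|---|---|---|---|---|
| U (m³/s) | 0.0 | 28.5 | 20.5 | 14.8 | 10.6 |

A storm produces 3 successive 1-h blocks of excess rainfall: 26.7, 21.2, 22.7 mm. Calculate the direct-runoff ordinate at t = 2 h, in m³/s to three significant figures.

By discrete convolution, Q_j = Σ (P_i / 10 mm) · U_{j−i}.
At t = 2 h (j=2): Q = (26.7/10)·20.5 + (21.2/10)·28.5 + (22.7/10)·0.0 = 115 m³/s.

Q ≈ 115 m³/s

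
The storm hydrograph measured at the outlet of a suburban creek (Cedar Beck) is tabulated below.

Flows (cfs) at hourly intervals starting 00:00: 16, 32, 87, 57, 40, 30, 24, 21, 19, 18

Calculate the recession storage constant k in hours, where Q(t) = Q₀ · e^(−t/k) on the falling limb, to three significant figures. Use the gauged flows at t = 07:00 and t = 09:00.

On the falling limb, Q drops from 21 to 18 cfs between t = 07:00 and t = 09:00 (Δt = 2 h).
k = −Δt / ln(Q₂/Q₁) = −2 / ln(18/21) = 13.0 h.

k ≈ 13.0 h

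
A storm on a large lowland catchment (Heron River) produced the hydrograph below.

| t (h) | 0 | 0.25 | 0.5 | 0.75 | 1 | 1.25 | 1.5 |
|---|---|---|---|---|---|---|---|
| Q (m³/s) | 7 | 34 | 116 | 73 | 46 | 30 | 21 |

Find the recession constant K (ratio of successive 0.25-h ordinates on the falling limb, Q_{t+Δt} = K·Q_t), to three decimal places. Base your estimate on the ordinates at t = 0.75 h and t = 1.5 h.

Using the recession-limb readings at t = 0.75 h and t = 1.5 h: Q falls from 73 to 21 m³/s over 3 intervals.
K = (Q₂/Q₁)^(1/3) = (21/73)^(1/3) = 0.660.

K ≈ 0.660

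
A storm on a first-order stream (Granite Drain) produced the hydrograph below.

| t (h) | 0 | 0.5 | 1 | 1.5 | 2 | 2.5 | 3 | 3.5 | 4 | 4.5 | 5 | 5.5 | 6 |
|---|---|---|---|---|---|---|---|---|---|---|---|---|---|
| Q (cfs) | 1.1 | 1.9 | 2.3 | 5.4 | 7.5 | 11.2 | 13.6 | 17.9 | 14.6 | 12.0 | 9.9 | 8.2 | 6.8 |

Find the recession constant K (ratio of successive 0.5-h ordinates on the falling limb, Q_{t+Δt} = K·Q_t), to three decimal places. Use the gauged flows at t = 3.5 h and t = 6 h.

Using the recession-limb readings at t = 3.5 h and t = 6 h: Q falls from 17.9 to 6.8 cfs over 5 intervals.
K = (Q₂/Q₁)^(1/5) = (6.8/17.9)^(1/5) = 0.824.

K ≈ 0.824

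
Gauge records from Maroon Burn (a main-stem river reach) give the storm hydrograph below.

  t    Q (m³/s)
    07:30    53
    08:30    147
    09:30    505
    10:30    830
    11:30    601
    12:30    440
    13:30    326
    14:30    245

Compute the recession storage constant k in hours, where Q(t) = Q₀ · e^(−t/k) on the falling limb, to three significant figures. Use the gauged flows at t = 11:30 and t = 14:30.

k ≈ 3.34 h

On the falling limb, Q drops from 601 to 245 m³/s between t = 11:30 and t = 14:30 (Δt = 3 h).
k = −Δt / ln(Q₂/Q₁) = −3 / ln(245/601) = 3.34 h.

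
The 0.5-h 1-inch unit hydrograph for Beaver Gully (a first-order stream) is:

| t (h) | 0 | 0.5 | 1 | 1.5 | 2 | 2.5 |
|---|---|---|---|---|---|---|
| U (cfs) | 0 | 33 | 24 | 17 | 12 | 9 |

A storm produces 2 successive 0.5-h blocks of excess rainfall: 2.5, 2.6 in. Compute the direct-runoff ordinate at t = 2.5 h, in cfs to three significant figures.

By discrete convolution, Q_j = Σ (P_i / 1 in) · U_{j−i}.
At t = 2.5 h (j=5): Q = (2.5/1)·9 + (2.6/1)·12 = 53.7 cfs.

Q ≈ 53.7 cfs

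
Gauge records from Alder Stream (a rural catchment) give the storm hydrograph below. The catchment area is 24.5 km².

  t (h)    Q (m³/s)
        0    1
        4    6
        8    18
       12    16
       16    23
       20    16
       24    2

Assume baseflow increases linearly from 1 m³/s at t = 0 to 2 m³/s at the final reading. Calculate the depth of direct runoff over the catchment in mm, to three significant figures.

Direct runoff: 0.00, 4.83, 16.67, 14.50, 21.33, 14.17, 0.00 m³/s; ΣQ_DR = 71.50 m³/s.
V = ΣQ_DR · Δt = 71.50 × 14400 s = 1.030 × 10^6 m³.
Over A = 24.5 km², depth = V / A = 42.0 mm.

d ≈ 42.0 mm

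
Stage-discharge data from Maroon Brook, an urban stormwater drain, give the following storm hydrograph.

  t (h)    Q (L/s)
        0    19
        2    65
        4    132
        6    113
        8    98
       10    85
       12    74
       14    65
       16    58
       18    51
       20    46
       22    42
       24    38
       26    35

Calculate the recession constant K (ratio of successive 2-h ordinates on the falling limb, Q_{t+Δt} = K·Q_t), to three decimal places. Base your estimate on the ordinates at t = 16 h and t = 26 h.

Using the recession-limb readings at t = 16 h and t = 26 h: Q falls from 58 to 35 L/s over 5 intervals.
K = (Q₂/Q₁)^(1/5) = (35/58)^(1/5) = 0.904.

K ≈ 0.904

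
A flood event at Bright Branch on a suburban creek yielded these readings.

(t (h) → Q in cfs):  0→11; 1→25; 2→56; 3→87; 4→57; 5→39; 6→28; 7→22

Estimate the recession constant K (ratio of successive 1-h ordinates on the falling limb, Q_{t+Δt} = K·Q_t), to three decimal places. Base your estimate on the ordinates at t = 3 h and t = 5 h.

Using the recession-limb readings at t = 3 h and t = 5 h: Q falls from 87 to 39 cfs over 2 intervals.
K = (Q₂/Q₁)^(1/2) = (39/87)^(1/2) = 0.670.

K ≈ 0.670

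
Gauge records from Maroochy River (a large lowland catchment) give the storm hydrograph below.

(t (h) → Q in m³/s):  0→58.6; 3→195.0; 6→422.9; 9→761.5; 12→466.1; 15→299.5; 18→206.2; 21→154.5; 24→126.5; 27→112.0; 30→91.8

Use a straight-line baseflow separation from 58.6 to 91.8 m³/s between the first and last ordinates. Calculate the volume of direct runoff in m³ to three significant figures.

Direct-runoff ordinates (Q − Q_b): 0.00, 133.08, 357.66, 692.94, 394.22, 224.30, 127.68, 72.66, 41.34, 23.52, 0.00 m³/s.
ΣQ_DR = 2067 m³/s.
With Δt = 3 h = 10800 s, V = ΣQ_DR · Δt = 2067 × 10800 = 2.23 × 10^7 m³.

V ≈ 2.23 × 10^7 m³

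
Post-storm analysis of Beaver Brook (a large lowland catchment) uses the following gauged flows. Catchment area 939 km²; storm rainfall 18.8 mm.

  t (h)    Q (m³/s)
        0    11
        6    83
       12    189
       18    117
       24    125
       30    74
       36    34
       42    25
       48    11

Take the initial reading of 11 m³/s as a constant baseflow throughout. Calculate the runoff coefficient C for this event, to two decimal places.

C ≈ 0.70

ΣQ_DR = 570.0 m³/s; V = ΣQ_DR·Δt = 1.231 × 10^7 m³.
Runoff depth d = V / A = 13.11 mm.
C = d / P = 13.11 / 18.8 = 0.70.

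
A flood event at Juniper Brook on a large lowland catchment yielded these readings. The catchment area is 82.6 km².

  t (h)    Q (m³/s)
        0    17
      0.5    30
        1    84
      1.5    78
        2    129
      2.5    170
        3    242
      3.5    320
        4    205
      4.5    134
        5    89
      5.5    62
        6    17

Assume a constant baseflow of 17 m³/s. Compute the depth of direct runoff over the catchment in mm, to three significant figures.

d ≈ 29.5 mm

Direct runoff: 0.0, 13.0, 67.0, 61.0, 112.0, 153.0, 225.0, 303.0, 188.0, 117.0, 72.0, 45.0, 0.0 m³/s; ΣQ_DR = 1356 m³/s.
V = ΣQ_DR · Δt = 1356 × 1800 s = 2.441 × 10^6 m³.
Over A = 82.6 km², depth = V / A = 29.5 mm.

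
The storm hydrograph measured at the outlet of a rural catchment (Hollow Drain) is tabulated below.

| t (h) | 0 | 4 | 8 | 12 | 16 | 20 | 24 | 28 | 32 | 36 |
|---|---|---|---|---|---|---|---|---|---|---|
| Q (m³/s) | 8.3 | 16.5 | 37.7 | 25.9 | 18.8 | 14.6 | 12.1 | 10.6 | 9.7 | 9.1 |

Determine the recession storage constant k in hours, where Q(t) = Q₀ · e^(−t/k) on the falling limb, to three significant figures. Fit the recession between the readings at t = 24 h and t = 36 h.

On the falling limb, Q drops from 12.1 to 9.1 m³/s between t = 24 h and t = 36 h (Δt = 12 h).
k = −Δt / ln(Q₂/Q₁) = −12 / ln(9.1/12.1) = 42.1 h.

k ≈ 42.1 h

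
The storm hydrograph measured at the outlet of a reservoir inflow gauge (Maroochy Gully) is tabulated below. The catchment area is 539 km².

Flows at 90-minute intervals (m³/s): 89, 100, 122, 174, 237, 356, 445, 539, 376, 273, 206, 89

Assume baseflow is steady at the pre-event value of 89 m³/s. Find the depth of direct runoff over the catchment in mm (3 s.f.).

d ≈ 19.4 mm

Direct runoff: 0.0, 11.0, 33.0, 85.0, 148.0, 267.0, 356.0, 450.0, 287.0, 184.0, 117.0, 0.0 m³/s; ΣQ_DR = 1938 m³/s.
V = ΣQ_DR · Δt = 1938 × 5400 s = 1.047 × 10^7 m³.
Over A = 539 km², depth = V / A = 19.4 mm.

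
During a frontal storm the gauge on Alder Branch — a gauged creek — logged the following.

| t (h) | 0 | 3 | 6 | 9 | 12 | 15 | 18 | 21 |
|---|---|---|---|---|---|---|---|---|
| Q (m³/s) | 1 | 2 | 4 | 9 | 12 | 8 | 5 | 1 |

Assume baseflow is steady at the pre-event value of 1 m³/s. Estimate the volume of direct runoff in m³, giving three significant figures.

V ≈ 3.67 × 10^5 m³

Direct-runoff ordinates (Q − Q_b): 0.0, 1.0, 3.0, 8.0, 11.0, 7.0, 4.0, 0.0 m³/s.
ΣQ_DR = 34.00 m³/s.
With Δt = 3 h = 10800 s, V = ΣQ_DR · Δt = 34.00 × 10800 = 3.67 × 10^5 m³.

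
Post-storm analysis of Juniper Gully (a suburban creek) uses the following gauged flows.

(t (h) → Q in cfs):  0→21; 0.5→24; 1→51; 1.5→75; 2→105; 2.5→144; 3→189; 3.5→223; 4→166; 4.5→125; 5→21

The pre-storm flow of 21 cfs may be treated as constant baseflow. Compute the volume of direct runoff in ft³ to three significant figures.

V ≈ 1.64 × 10^6 ft³

Direct-runoff ordinates (Q − Q_b): 0.0, 3.0, 30.0, 54.0, 84.0, 123.0, 168.0, 202.0, 145.0, 104.0, 0.0 cfs.
ΣQ_DR = 913.0 cfs.
With Δt = 0.5 h = 1800 s, V = ΣQ_DR · Δt = 913.0 × 1800 = 1.64 × 10^6 ft³.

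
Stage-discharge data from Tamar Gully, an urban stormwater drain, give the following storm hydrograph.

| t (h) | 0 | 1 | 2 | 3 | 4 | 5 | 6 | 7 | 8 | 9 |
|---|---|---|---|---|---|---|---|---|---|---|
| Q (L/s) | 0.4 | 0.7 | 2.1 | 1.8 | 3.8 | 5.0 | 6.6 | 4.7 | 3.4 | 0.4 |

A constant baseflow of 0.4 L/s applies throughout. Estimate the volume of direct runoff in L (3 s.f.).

V ≈ 89600 L

Direct-runoff ordinates (Q − Q_b): 0.0, 0.3, 1.7, 1.4, 3.4, 4.6, 6.2, 4.3, 3.0, 0.0 L/s.
ΣQ_DR = 24.90 L/s.
With Δt = 1 h = 3600 s, V = ΣQ_DR · Δt = 24.90 × 3600 = 89600 L.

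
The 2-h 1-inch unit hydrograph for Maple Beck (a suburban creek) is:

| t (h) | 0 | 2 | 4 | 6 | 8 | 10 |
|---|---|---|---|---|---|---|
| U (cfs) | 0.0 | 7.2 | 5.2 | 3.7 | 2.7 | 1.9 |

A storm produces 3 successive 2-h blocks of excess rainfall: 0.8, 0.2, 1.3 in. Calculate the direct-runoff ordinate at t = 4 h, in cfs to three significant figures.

By discrete convolution, Q_j = Σ (P_i / 1 in) · U_{j−i}.
At t = 4 h (j=2): Q = (0.8/1)·5.2 + (0.2/1)·7.2 + (1.3/1)·0.0 = 5.60 cfs.

Q ≈ 5.60 cfs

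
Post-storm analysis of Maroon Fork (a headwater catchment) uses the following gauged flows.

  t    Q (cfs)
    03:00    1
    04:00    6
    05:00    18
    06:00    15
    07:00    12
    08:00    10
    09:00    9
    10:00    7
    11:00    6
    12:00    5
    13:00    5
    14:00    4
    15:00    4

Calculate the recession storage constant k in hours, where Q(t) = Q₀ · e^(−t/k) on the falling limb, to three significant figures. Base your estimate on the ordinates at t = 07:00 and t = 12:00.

On the falling limb, Q drops from 12 to 5 cfs between t = 07:00 and t = 12:00 (Δt = 5 h).
k = −Δt / ln(Q₂/Q₁) = −5 / ln(5/12) = 5.71 h.

k ≈ 5.71 h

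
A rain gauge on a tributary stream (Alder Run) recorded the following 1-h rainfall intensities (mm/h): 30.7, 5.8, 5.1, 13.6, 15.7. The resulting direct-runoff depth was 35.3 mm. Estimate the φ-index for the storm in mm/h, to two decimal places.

φ ≈ 8.23 mm/h

Only the 3 blocks with intensity above φ contribute runoff: 30.7, 13.6, 15.7 mm/h.
Σ(I−φ)·Δt = d  ⇒  (30.7+13.6+15.7 − 3φ)·1 = 35.3
φ = (60.00 − 35.3/1) / 3 = 8.23 mm/h.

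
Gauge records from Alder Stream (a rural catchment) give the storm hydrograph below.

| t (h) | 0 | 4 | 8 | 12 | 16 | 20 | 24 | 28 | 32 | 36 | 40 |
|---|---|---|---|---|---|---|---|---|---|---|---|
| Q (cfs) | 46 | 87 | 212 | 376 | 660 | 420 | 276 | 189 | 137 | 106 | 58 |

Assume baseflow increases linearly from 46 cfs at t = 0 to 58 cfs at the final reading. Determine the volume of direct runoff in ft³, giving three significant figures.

Direct-runoff ordinates (Q − Q_b): 0.00, 39.80, 163.60, 326.40, 609.20, 368.00, 222.80, 134.60, 81.40, 49.20, 0.00 cfs.
ΣQ_DR = 1995 cfs.
With Δt = 4 h = 14400 s, V = ΣQ_DR · Δt = 1995 × 14400 = 2.87 × 10^7 ft³.

V ≈ 2.87 × 10^7 ft³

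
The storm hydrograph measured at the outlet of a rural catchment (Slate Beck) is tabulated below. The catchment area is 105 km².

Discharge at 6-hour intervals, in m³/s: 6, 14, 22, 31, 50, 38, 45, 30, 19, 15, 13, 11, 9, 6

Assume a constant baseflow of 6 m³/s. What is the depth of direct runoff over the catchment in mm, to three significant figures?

Direct runoff: 0.0, 8.0, 16.0, 25.0, 44.0, 32.0, 39.0, 24.0, 13.0, 9.0, 7.0, 5.0, 3.0, 0.0 m³/s; ΣQ_DR = 225.0 m³/s.
V = ΣQ_DR · Δt = 225.0 × 21600 s = 4.860 × 10^6 m³.
Over A = 105 km², depth = V / A = 46.3 mm.

d ≈ 46.3 mm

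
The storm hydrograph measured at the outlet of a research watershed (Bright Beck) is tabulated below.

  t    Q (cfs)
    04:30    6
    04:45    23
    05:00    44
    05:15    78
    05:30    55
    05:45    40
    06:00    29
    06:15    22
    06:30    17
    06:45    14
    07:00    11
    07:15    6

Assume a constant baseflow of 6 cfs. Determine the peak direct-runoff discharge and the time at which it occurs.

Q_p = 72.0 cfs at t = 05:15

Subtracting baseflow gives direct-runoff ordinates: 0.0, 17.0, 38.0, 72.0, 49.0, 34.0, 23.0, 16.0, 11.0, 8.0, 5.0, 0.0 cfs.
The maximum is 72.0 cfs, occurring at the reading for t = 05:15.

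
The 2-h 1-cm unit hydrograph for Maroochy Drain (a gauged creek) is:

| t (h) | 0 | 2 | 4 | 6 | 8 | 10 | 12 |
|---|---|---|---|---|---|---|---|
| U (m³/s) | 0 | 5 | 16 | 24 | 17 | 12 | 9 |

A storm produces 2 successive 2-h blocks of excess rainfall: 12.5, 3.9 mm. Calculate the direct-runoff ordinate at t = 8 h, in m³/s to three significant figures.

By discrete convolution, Q_j = Σ (P_i / 10 mm) · U_{j−i}.
At t = 8 h (j=4): Q = (12.5/10)·17 + (3.9/10)·24 = 30.6 m³/s.

Q ≈ 30.6 m³/s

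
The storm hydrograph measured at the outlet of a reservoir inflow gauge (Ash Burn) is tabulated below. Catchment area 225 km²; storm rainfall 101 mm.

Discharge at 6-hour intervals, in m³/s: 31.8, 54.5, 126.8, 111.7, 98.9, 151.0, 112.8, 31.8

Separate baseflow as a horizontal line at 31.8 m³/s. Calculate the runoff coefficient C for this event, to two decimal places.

ΣQ_DR = 464.9 m³/s; V = ΣQ_DR·Δt = 1.004 × 10^7 m³.
Runoff depth d = V / A = 44.63 mm.
C = d / P = 44.63 / 101 = 0.44.

C ≈ 0.44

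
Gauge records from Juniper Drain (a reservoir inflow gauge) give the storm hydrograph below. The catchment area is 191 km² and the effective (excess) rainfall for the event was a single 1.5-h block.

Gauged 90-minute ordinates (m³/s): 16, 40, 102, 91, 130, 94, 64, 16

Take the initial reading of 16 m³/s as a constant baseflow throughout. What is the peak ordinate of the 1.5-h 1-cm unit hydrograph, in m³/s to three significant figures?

U_p ≈ 94.9 m³/s

Direct runoff: 0.0, 24.0, 86.0, 75.0, 114.0, 78.0, 48.0, 0.0 m³/s; ΣQ_DR = 425.0 m³/s, peak = 114.0 m³/s.
Runoff depth d = ΣQ_DR·Δt / A = 425.0 × 5400 / (191 km²) = 12.02 mm.
The 1-cm UH is the DRH scaled by (10 mm)/d, so U_p = 114.0 × 10/12.02 = 94.9 m³/s.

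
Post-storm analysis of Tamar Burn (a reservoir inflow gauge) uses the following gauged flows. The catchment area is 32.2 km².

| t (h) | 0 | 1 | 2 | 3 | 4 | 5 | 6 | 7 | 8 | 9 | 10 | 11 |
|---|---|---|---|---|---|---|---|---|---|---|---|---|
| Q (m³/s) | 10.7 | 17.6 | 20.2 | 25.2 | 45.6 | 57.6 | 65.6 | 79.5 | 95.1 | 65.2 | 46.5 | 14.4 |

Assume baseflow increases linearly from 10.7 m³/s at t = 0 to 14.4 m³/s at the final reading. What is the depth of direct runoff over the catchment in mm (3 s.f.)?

Direct runoff: 0.00, 6.56, 8.83, 13.49, 33.55, 45.22, 52.88, 66.45, 81.71, 51.47, 32.44, 0.00 m³/s; ΣQ_DR = 392.6 m³/s.
V = ΣQ_DR · Δt = 392.6 × 3600 s = 1.413 × 10^6 m³.
Over A = 32.2 km², depth = V / A = 43.9 mm.

d ≈ 43.9 mm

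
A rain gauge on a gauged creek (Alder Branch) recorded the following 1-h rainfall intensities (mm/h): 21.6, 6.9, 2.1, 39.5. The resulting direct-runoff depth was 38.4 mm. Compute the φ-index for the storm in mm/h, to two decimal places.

φ ≈ 11.35 mm/h

Only the 2 blocks with intensity above φ contribute runoff: 21.6, 39.5 mm/h.
Σ(I−φ)·Δt = d  ⇒  (21.6+39.5 − 2φ)·1 = 38.4
φ = (61.10 − 38.4/1) / 2 = 11.35 mm/h.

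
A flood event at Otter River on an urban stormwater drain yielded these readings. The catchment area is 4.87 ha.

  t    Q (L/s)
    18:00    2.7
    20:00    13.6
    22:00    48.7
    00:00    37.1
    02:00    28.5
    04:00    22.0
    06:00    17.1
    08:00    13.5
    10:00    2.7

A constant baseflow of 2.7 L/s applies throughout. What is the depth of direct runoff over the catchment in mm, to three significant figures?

d ≈ 23.9 mm

Direct runoff: 0.0, 10.9, 46.0, 34.4, 25.8, 19.3, 14.4, 10.8, 0.0 L/s; ΣQ_DR = 161.6 L/s.
V = ΣQ_DR · Δt = 161.6 × 7200 s = 1.164 × 10^6 L.
Over A = 4.87 ha, depth = V / A = 23.9 mm.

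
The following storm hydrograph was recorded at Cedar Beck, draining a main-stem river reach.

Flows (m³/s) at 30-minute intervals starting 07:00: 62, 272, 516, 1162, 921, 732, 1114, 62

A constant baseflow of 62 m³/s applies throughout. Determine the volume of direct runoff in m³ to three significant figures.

V ≈ 7.82 × 10^6 m³

Direct-runoff ordinates (Q − Q_b): 0.0, 210.0, 454.0, 1100.0, 859.0, 670.0, 1052.0, 0.0 m³/s.
ΣQ_DR = 4345 m³/s.
With Δt = 0.5 h = 1800 s, V = ΣQ_DR · Δt = 4345 × 1800 = 7.82 × 10^6 m³.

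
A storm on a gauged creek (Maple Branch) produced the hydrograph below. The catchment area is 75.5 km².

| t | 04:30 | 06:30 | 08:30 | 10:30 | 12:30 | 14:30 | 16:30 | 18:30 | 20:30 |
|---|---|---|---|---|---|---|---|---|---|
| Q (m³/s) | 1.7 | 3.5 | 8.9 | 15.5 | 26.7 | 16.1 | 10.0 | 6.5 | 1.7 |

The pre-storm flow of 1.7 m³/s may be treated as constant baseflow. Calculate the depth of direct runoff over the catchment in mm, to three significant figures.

d ≈ 7.18 mm

Direct runoff: 0.0, 1.8, 7.2, 13.8, 25.0, 14.4, 8.3, 4.8, 0.0 m³/s; ΣQ_DR = 75.30 m³/s.
V = ΣQ_DR · Δt = 75.30 × 7200 s = 5.422 × 10^5 m³.
Over A = 75.5 km², depth = V / A = 7.18 mm.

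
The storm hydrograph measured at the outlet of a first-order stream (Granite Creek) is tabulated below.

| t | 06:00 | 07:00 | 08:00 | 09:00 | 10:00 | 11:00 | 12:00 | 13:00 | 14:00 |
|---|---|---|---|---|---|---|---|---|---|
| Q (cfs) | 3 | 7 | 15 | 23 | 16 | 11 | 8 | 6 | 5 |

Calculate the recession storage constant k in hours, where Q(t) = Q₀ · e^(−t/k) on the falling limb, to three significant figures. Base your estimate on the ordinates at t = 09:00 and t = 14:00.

k ≈ 3.28 h

On the falling limb, Q drops from 23 to 5 cfs between t = 09:00 and t = 14:00 (Δt = 5 h).
k = −Δt / ln(Q₂/Q₁) = −5 / ln(5/23) = 3.28 h.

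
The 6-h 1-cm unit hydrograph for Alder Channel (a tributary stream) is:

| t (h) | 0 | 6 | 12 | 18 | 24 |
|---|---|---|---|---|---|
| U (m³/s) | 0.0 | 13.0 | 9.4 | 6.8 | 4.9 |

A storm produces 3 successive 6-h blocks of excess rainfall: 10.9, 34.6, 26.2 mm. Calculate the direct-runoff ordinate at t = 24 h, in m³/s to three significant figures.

By discrete convolution, Q_j = Σ (P_i / 10 mm) · U_{j−i}.
At t = 24 h (j=4): Q = (10.9/10)·4.9 + (34.6/10)·6.8 + (26.2/10)·9.4 = 53.5 m³/s.

Q ≈ 53.5 m³/s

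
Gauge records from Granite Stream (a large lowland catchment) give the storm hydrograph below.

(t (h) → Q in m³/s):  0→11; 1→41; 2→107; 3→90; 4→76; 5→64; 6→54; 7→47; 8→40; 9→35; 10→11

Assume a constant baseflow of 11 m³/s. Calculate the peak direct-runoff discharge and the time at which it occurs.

Subtracting baseflow gives direct-runoff ordinates: 0.0, 30.0, 96.0, 79.0, 65.0, 53.0, 43.0, 36.0, 29.0, 24.0, 0.0 m³/s.
The maximum is 96.0 m³/s, occurring at the reading for t = 2 h.

Q_p = 96.0 m³/s at t = 2 h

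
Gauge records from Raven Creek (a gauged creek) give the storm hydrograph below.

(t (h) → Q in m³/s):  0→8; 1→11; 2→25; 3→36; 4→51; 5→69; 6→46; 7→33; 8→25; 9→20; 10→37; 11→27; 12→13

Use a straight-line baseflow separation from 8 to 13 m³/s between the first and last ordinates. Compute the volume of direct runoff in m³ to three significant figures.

V ≈ 9.52 × 10^5 m³

Direct-runoff ordinates (Q − Q_b): 0.00, 2.58, 16.17, 26.75, 41.33, 58.92, 35.50, 22.08, 13.67, 8.25, 24.83, 14.42, 0.00 m³/s.
ΣQ_DR = 264.5 m³/s.
With Δt = 1 h = 3600 s, V = ΣQ_DR · Δt = 264.5 × 3600 = 9.52 × 10^5 m³.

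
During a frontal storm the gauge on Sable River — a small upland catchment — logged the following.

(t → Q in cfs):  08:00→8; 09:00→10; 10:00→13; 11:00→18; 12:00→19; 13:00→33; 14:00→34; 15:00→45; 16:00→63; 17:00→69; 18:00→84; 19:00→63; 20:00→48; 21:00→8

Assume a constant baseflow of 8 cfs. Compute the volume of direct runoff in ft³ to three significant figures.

Direct-runoff ordinates (Q − Q_b): 0.0, 2.0, 5.0, 10.0, 11.0, 25.0, 26.0, 37.0, 55.0, 61.0, 76.0, 55.0, 40.0, 0.0 cfs.
ΣQ_DR = 403.0 cfs.
With Δt = 1 h = 3600 s, V = ΣQ_DR · Δt = 403.0 × 3600 = 1.45 × 10^6 ft³.

V ≈ 1.45 × 10^6 ft³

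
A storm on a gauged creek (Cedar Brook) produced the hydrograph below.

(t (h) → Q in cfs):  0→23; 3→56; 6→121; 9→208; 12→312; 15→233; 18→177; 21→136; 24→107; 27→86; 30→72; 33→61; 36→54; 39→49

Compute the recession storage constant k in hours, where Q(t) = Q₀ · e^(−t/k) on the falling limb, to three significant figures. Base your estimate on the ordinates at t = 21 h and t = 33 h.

k ≈ 15.0 h

On the falling limb, Q drops from 136 to 61 cfs between t = 21 h and t = 33 h (Δt = 12 h).
k = −Δt / ln(Q₂/Q₁) = −12 / ln(61/136) = 15.0 h.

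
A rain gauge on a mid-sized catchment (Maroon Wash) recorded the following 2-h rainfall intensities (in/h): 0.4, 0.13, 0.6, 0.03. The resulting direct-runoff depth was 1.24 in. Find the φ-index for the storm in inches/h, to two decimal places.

φ ≈ 0.19 in/h

Only the 2 blocks with intensity above φ contribute runoff: 0.4, 0.6 in/h.
Σ(I−φ)·Δt = d  ⇒  (0.4+0.6 − 2φ)·2 = 1.24
φ = (1.000 − 1.24/2) / 2 = 0.19 in/h.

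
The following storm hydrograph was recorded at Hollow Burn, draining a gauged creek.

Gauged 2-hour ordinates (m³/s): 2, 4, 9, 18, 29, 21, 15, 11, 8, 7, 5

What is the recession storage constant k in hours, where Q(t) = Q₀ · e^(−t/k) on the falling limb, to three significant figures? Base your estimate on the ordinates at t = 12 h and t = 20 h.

On the falling limb, Q drops from 15 to 5 m³/s between t = 12 h and t = 20 h (Δt = 8 h).
k = −Δt / ln(Q₂/Q₁) = −8 / ln(5/15) = 7.28 h.

k ≈ 7.28 h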